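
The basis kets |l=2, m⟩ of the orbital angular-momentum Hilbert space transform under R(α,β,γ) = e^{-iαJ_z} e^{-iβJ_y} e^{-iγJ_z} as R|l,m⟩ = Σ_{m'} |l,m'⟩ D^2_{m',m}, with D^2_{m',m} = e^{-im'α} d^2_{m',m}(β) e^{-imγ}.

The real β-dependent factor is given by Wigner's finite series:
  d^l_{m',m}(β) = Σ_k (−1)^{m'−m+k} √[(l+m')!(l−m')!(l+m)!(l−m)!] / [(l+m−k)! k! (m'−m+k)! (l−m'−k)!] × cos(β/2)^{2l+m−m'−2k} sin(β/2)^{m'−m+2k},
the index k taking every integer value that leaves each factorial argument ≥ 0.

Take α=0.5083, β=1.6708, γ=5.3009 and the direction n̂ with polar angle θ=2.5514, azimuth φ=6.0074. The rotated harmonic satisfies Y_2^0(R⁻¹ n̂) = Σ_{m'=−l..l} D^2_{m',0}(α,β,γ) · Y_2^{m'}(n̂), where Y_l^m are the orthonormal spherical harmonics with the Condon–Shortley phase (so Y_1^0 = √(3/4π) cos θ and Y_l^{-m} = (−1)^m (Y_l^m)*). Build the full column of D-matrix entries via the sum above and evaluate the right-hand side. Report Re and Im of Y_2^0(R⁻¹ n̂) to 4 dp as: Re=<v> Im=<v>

Re=-0.1019 Im=0.0000

Need the full column D^2_{m',0} for m'=−2..2 at α=0.5083, β=1.6708, γ=5.3009.
cos(β/2)=0.670881, sin(β/2)=0.741565
d^2_{-2,0}: single k=2 term ⇒ +0.606269;  D = +0.319055+0.515525i
d^2_{-1,0}: k∈[1..2] ⇒ +0.548481 -0.670145 = -0.121664;  D = -0.106282-0.059213i
d^2_{0,0}: k∈[0..2] ⇒ +0.202573 -0.990033 +0.302410 = -0.485049;  D = -0.485049+0.000000i
d^2_{1,0}: k∈[0..1] ⇒ -0.548481 +0.670145 = +0.121664;  D = +0.106282-0.059213i
d^2_{2,0}: single k=0 term ⇒ +0.606269;  D = +0.319055-0.515525i
Y_2^{m'}(θ=2.5514,φ=6.0074) and Σ D·Y over m':
  (+0.3191+0.5155i)·(+0.1019+0.0627i)  (-0.1063-0.0592i)·(-0.3437-0.0973i)  (-0.4850+0.0000i)·(+0.3377+0.0000i)  (+0.1063-0.0592i)·(+0.3437-0.0973i)  (+0.3191-0.5155i)·(+0.1019-0.0627i)
Y_2^0(R⁻¹ n̂) = -0.101897-0.000000i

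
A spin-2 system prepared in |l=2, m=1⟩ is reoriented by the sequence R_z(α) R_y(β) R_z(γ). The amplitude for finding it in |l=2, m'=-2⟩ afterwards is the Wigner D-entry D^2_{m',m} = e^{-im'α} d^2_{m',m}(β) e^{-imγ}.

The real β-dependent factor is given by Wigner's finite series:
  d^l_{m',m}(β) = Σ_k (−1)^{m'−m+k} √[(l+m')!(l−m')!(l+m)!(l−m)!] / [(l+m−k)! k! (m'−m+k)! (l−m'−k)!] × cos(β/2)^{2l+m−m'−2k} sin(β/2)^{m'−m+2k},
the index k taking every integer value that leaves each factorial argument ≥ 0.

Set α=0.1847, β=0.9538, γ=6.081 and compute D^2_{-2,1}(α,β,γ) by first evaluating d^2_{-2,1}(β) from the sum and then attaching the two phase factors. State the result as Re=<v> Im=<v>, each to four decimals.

First d^2_{-2,1}(β=0.9538), then the phase factors e^{-i(-2)α} and e^{-i(1)γ}:
Half-angle: c=0.888422, s=0.459027. N=√(1·24·6·1)=12.000000
k∈{3} keeps every argument non-negative
  k=3: (−1)^0·12.0000/(6)·0.8884^1·0.4590^3 = +0.171856
d^2_{-2,1}(0.9538) = +0.171856
D = (+0.932544+0.361056i)·(+0.171856)·(+0.979630+0.200811i) = +0.144539+0.092968i

Re=0.1445 Im=0.0930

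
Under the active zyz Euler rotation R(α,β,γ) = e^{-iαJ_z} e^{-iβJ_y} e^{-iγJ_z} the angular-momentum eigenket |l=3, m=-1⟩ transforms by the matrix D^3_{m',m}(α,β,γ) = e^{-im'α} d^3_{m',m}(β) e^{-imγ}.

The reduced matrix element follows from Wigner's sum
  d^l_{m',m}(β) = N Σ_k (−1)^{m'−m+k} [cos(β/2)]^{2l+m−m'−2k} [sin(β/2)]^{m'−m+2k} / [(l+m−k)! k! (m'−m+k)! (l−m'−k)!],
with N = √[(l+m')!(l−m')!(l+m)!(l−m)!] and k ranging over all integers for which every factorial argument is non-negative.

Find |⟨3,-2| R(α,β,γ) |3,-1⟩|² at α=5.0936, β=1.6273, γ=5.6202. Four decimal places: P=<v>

P=0.1896

Split into d^3_{-2,-1}(β=1.6273) × two z-phases.
Half-angle: c=0.686850, s=0.726799. N=√(1·120·2·24)=75.894664
k∈{1,2} keeps every argument non-negative
  k=1: (−1)^0·75.8947/(24)·0.6869^5·0.7268^1 = +0.351337
  k=2: (−1)^1·75.8947/(12)·0.6869^3·0.7268^3 = -0.786790
d^3_{-2,-1}(1.6273) = +0.351337 -0.786790 = -0.435453
|D^3_{-2,-1}|² = |d^3_{-2,-1}(β)|² = (-0.435453)² = 0.189619 (the z-rotation phases have unit modulus)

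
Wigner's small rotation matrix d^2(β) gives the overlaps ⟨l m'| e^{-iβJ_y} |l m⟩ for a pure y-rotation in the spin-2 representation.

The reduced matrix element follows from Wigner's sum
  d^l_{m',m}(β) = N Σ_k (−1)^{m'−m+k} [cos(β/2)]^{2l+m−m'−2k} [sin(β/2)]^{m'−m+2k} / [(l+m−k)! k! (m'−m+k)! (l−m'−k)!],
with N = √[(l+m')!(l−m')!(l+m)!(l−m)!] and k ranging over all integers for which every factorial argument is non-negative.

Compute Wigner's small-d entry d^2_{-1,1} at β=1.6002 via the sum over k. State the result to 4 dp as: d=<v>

d=0.4844

d^2_{-1,1}(β=1.6002) via Wigner's sum:
c=cos(1.6002/2)=0.696635, s=sin(1.6002/2)=0.717426; N=√[1·6·6·1]=6.000000
k∈{2,3} keeps every argument non-negative
  k=2: (−1)^0·6.0000/(2)·0.6966^2·0.7174^2 = +0.749352
  k=3: (−1)^1·6.0000/(6)·0.6966^0·0.7174^4 = -0.264916
d^2_{-1,1}(1.6002) = +0.749352 -0.264916 = +0.484436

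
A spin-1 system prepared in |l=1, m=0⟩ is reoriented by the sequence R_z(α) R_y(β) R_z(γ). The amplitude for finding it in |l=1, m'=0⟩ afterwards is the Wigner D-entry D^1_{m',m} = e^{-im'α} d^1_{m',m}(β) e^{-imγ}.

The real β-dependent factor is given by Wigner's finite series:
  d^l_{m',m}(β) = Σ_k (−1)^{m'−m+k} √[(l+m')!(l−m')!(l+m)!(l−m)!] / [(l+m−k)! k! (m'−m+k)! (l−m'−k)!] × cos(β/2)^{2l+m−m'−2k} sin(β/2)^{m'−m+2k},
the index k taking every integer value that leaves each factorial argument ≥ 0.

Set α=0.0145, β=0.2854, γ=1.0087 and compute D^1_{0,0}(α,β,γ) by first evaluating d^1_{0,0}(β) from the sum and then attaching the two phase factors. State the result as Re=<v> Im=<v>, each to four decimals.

Split into d^1_{0,0}(β=0.2854) × two z-phases.
With c≡cos(β/2)=0.989836 and s≡sin(β/2)=0.142216, N=[1·1·1·1]^{1/2}=1.000000
k∈{0,1} keeps every argument non-negative
  k=0: (−1)^0·1.0000/(1)·0.9898^2·0.1422^0 = +0.979775
  k=1: (−1)^1·1.0000/(1)·0.9898^0·0.1422^2 = -0.020225
d^1_{0,0}(0.2854) = +0.979775 -0.020225 = +0.959549
Attach z-rotation phases: D = e^{-i(0)(0.0145)}·(+0.959549)·e^{-i(0)(1.0087)} = +0.959549+0.000000i

Re=0.9595 Im=0.0000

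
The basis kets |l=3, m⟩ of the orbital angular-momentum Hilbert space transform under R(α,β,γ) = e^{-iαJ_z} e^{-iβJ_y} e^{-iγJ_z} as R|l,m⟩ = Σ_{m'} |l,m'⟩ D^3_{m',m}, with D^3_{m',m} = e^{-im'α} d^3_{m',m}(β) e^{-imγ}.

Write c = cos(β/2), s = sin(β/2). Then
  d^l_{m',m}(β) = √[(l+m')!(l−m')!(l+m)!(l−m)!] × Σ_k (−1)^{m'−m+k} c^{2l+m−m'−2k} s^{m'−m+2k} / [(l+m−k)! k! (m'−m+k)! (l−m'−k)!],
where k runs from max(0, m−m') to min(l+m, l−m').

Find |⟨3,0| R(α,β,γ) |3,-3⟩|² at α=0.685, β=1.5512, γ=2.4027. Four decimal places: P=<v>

Split into d^3_{0,-3}(β=1.5512) × two z-phases.
c=cos(1.5512/2)=0.714001, s=sin(1.5512/2)=0.700145; N=√[6·6·1·720]=160.996894
The bounds max(0,m−m')=0 and min(l+m,l−m')=0 give 1 term
  k=0: (−1)^3·160.9969/(36)·0.7140^3·0.7001^3 = -0.558695
d^3_{0,-3}(1.5512) = -0.558695
|D^3_{0,-3}|² = |d^3_{0,-3}(β)|² = (-0.558695)² = 0.312140 (the z-rotation phases have unit modulus)

P=0.3121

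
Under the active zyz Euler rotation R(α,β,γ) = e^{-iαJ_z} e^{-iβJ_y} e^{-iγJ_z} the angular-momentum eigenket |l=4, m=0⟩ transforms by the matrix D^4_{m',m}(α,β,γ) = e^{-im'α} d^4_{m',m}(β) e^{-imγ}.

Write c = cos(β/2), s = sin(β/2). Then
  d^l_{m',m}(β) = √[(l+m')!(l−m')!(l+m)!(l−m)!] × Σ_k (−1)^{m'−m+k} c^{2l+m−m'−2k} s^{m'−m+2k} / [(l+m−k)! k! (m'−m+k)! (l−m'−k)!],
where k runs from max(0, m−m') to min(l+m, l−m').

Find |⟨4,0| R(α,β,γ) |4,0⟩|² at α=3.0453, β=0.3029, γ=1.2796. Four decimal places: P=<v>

P=0.3478

D^4_{0,0}(3.0453,0.3029,1.2796) = e^{-i·0·3.0453}·d^4_{0,0}(0.3029)·e^{-i·0·1.2796}. Compute d first:
c=cos(0.3029/2)=0.988553, s=sin(0.3029/2)=0.150872; N=√[24·24·24·24]=576.000000
Admissible k: 0..4 (factorial args all ≥0)
  k=0: (−1)^0·576.0000/(576)·0.9886^8·0.1509^0 = +0.912013
  k=1: (−1)^1·576.0000/(36)·0.9886^6·0.1509^2 = -0.339888
  k=2: (−1)^2·576.0000/(16)·0.9886^4·0.1509^4 = +0.017813
  k=3: (−1)^3·576.0000/(36)·0.9886^2·0.1509^6 = -0.000184
  k=4: (−1)^4·576.0000/(576)·0.9886^0·0.1509^8 = +0.000000
d^4_{0,0}(0.3029) = +0.912013 -0.339888 +0.017813 -0.000184 +0.000000 = +0.589753
|D^4_{0,0}|² = |d^4_{0,0}(β)|² = (+0.589753)² = 0.347809 (the z-rotation phases have unit modulus)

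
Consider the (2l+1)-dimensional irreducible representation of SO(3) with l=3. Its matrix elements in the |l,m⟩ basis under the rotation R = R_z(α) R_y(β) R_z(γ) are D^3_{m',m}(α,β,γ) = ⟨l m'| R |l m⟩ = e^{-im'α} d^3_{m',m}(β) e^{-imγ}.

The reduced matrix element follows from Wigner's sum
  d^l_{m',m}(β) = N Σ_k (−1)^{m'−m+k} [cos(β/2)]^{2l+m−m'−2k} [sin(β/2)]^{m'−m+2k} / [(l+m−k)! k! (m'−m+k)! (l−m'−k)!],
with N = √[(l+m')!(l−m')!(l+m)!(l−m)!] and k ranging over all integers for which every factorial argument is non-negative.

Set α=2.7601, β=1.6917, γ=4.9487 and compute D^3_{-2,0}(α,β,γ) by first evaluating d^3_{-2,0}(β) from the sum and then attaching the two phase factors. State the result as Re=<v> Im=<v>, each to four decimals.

First d^3_{-2,0}(β=1.6917), then the phase factors e^{-i(-2)α} and e^{-i(0)γ}:
With c≡cos(β/2)=0.663095 and s≡sin(β/2)=0.748535, N=[1·120·6·6]^{1/2}=65.726707
Admissible k: 2..3 (factorial args all ≥0)
  k=2: (−1)^0·65.7267/(12)·0.6631^4·0.7485^2 = +0.593319
  k=3: (−1)^1·65.7267/(12)·0.6631^2·0.7485^4 = -0.756068
d^3_{-2,0}(1.6917) = +0.593319 -0.756068 = -0.162749
D = (+0.722776-0.691082i)·(-0.162749)·(+1.000000+0.000000i) = -0.117631+0.112473i

Re=-0.1176 Im=0.1125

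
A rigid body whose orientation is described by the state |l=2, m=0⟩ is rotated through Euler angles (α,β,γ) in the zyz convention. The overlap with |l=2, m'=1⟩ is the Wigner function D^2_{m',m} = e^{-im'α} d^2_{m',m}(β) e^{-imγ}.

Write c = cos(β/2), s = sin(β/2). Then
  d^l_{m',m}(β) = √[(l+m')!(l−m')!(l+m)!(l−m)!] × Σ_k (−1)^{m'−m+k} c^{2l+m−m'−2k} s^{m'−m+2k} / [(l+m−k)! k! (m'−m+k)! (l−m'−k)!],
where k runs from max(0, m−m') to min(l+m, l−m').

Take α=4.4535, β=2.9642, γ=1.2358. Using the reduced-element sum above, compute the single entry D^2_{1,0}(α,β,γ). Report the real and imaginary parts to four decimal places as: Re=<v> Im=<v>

First d^2_{1,0}(β=2.9642), then the phase factors e^{-i(1)α} and e^{-i(0)γ}:
c=cos(2.9642/2)=0.088580, s=sin(2.9642/2)=0.996069; N=√[6·1·2·2]=4.898979
Admissible k: 0..1 (factorial args all ≥0)
  k=0: (−1)^1·4.8990/(2)·0.0886^3·0.9961^1 = -0.001696
  k=1: (−1)^2·4.8990/(2)·0.0886^1·0.9961^3 = +0.214427
d^2_{1,0}(2.9642) = -0.001696 +0.214427 = +0.212731
Phases: e^{-i·(1)·4.4535}=-0.256007+0.966675i, e^{-i·(0)·1.2358}=+1.000000+0.000000i ⇒ D=-0.054461+0.205642i

Re=-0.0545 Im=0.2056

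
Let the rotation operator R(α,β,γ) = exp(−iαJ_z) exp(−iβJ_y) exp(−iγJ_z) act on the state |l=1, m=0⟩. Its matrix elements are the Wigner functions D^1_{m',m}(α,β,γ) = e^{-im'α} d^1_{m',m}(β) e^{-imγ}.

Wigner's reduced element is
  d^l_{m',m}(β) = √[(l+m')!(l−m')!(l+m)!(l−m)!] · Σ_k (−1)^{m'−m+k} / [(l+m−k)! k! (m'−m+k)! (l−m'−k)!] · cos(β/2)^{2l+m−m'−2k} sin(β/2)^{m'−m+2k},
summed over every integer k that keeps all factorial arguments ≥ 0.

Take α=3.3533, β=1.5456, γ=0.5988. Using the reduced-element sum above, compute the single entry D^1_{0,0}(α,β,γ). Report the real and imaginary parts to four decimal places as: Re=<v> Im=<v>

Re=0.0252 Im=0.0000

D^1_{0,0}(3.3533,1.5456,0.5988) = e^{-i·0·3.3533}·d^1_{0,0}(1.5456)·e^{-i·0·0.5988}. Compute d first:
Half-angle: c=0.715959, s=0.698143. N=√(1·1·1·1)=1.000000
The bounds max(0,m−m')=0 and min(l+m,l−m')=1 give 2 terms
  k=0: (−1)^0·1.0000/(1)·0.7160^2·0.6981^0 = +0.512597
  k=1: (−1)^1·1.0000/(1)·0.7160^0·0.6981^2 = -0.487403
d^1_{0,0}(1.5456) = +0.512597 -0.487403 = +0.025194
D = (+1.000000+0.000000i)·(+0.025194)·(+1.000000+0.000000i) = +0.025194+0.000000i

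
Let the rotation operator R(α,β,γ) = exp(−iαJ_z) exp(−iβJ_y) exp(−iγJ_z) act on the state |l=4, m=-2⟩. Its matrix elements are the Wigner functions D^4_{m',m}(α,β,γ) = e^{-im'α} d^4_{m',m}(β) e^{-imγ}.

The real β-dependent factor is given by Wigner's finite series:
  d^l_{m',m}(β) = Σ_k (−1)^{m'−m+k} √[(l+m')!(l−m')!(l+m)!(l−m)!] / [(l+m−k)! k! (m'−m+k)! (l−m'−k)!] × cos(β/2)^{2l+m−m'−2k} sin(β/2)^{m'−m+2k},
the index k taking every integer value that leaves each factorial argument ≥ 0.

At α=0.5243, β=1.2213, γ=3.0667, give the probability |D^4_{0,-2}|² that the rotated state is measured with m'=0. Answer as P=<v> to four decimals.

Split into d^4_{0,-2}(β=1.2213) × two z-phases.
c=cos(1.2213/2)=0.819275, s=sin(1.2213/2)=0.573400; N=√[24·24·2·720]=910.735966
The bounds max(0,m−m')=0 and min(l+m,l−m')=2 give 3 terms
  k=0: (−1)^2·910.7360/(96)·0.8193^6·0.5734^2 = +0.943228
  k=1: (−1)^3·910.7360/(36)·0.8193^4·0.5734^4 = -1.232086
  k=2: (−1)^4·910.7360/(96)·0.8193^2·0.5734^6 = +0.226323
d^4_{0,-2}(1.2213) = +0.943228 -1.232086 +0.226323 = -0.062535
|D^4_{0,-2}|² = |d^4_{0,-2}(β)|² = (-0.062535)² = 0.003911 (the z-rotation phases have unit modulus)

P=0.0039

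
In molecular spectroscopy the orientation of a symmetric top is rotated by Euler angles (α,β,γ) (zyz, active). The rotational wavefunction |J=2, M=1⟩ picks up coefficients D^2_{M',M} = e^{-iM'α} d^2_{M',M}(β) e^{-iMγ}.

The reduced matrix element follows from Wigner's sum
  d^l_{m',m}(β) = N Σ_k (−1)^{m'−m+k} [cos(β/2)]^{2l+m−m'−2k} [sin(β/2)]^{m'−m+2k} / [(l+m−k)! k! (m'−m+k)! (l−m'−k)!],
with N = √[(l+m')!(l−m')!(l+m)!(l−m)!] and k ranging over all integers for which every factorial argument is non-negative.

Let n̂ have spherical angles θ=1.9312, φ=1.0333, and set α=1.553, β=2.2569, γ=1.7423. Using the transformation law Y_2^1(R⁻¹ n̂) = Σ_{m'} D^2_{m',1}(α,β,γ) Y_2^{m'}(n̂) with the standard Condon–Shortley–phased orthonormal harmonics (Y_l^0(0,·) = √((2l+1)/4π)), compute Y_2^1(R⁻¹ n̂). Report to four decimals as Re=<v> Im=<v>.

Re=0.2742 Im=-0.2089

Need the full column D^2_{m',1} for m'=−2..2 at α=1.553, β=2.2569, γ=1.7423.
cos(β/2)=0.428061, sin(β/2)=0.903750
d^2_{-2,1}: single k=3 term ⇒ +0.631947;  D = +0.129940+0.618443i
d^2_{-1,1}: k∈[2..3] ⇒ +0.448982 -0.667103 = -0.218121;  D = -0.214224+0.041044i
d^2_{0,1}: k∈[1..2] ⇒ +0.173637 -0.773973 = -0.600337;  D = +0.102456+0.591529i
d^2_{1,1}: k∈[0..1] ⇒ +0.033576 -0.448982 = -0.415407;  D = +0.410509-0.063600i
d^2_{2,1}: single k=0 term ⇒ -0.141774;  D = -0.019209-0.140466i
Y_2^{m'}(θ=1.9312,φ=1.0333) and Σ D·Y over m':
  (+0.1299+0.6184i)·(-0.1609-0.2975i)  (-0.2142+0.0410i)·(-0.1305+0.2190i)  (+0.1025+0.5915i)·(-0.1977+0.0000i)  (+0.4105-0.0636i)·(+0.1305+0.2190i)  (-0.0192-0.1405i)·(-0.1609+0.2975i)
Y_2^1(R⁻¹ n̂) = +0.274188-0.208918i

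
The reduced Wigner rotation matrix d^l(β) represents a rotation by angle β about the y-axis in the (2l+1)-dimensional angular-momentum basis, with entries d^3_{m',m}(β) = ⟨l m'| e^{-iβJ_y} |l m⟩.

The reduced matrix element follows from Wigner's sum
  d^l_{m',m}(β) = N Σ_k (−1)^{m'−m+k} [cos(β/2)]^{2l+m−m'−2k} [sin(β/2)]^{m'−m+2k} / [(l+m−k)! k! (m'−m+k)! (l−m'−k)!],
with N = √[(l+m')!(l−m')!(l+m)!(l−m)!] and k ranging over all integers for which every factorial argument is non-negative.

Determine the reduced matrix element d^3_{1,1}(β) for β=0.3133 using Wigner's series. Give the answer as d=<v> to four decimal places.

d=0.7469

d^3_{1,1}(β=0.3133) via Wigner's sum:
c=cos(0.3133/2)=0.987755, s=sin(0.3133/2)=0.156010; N=√[24·2·24·2]=48.000000
k: max(0,(1)−(1))=0 … min(3+(1),3−(1))=2
  k=0: (−1)^0·48.0000/(48)·0.9878^6·0.1560^0 = +0.928745
  k=1: (−1)^1·48.0000/(6)·0.9878^4·0.1560^2 = -0.185350
  k=2: (−1)^2·48.0000/(8)·0.9878^2·0.1560^4 = +0.003468
d^3_{1,1}(0.3133) = +0.928745 -0.185350 +0.003468 = +0.746863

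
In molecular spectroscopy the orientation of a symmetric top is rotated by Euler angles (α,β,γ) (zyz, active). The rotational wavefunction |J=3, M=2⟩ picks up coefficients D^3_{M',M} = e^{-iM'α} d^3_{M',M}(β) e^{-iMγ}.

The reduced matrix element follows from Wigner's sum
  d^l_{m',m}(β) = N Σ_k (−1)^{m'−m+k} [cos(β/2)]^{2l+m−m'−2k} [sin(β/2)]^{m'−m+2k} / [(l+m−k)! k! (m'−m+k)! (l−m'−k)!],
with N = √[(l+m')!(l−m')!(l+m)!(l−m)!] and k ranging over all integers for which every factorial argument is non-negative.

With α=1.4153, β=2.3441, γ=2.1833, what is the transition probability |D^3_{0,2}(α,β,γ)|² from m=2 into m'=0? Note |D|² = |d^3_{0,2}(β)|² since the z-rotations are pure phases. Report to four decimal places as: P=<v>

Split into d^3_{0,2}(β=2.3441) × two z-phases.
c=cos(2.3441/2)=0.388263, s=sin(2.3441/2)=0.921548; N=√[6·6·120·1]=65.726707
k: max(0,(2)−(0))=2 … min(3+(2),3−(0))=3
  k=2: (−1)^0·65.7267/(12)·0.3883^4·0.9215^2 = +0.105707
  k=3: (−1)^1·65.7267/(12)·0.3883^2·0.9215^4 = -0.595506
d^3_{0,2}(2.3441) = +0.105707 -0.595506 = -0.489799
|D^3_{0,2}|² = |d^3_{0,2}(β)|² = (-0.489799)² = 0.239903 (the z-rotation phases have unit modulus)

P=0.2399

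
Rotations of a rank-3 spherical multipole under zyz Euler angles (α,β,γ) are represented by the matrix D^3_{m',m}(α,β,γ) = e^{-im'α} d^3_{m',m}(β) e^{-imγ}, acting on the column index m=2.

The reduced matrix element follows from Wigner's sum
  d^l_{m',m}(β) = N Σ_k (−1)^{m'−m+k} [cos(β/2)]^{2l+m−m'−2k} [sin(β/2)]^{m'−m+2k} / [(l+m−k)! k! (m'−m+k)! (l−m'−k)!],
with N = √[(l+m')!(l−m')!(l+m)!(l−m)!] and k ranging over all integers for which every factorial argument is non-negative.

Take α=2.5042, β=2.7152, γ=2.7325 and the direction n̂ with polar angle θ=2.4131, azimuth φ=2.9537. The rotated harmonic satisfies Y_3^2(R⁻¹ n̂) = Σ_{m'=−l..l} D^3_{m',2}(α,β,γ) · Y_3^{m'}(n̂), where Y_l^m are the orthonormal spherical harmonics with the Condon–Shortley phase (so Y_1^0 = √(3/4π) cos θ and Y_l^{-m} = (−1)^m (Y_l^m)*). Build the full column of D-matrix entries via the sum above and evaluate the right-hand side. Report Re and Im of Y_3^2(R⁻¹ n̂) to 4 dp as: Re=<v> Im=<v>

Re=0.0773 Im=-0.1079

Need the full column D^3_{m',2} for m'=−3..3 at α=2.5042, β=2.7152, γ=2.7325.
cos(β/2)=0.211585, sin(β/2)=0.977360
d^3_{-3,2}: single k=5 term ⇒ +0.462203;  D = -0.212124+0.410651i
d^3_{-2,2}: k∈[4..5] ⇒ +0.204248 -0.871618 = -0.667371;  D = -0.599003+0.294243i
d^3_{-1,2}: k∈[3..4] ⇒ +0.055930 -0.596701 = -0.540771;  D = +0.531957+0.097236i
d^3_{0,2}: k∈[2..3] ⇒ +0.010486 -0.223742 = -0.213256;  D = -0.145771-0.155657i
d^3_{1,2}: k∈[1..2] ⇒ +0.001311 -0.055930 = -0.054620;  D = +0.006279+0.054258i
d^3_{2,2}: k∈[0..1] ⇒ +0.000090 -0.009572 = -0.009483;  D = +0.004730-0.008219i
d^3_{3,2}: single k=0 term ⇒ -0.001015;  D = -0.000931+0.000406i
Y_3^{m'}(θ=2.4131,φ=2.9537) and Σ D·Y over m':
  (-0.2121+0.4107i)·(-0.1041-0.0658i)  (-0.5990+0.2942i)·(-0.3144-0.1240i)  (+0.5320+0.0972i)·(-0.3771-0.0717i)  (-0.1458-0.1557i)·(+0.0602+0.0000i)  (+0.0063+0.0543i)·(+0.3771-0.0717i)  (+0.0047-0.0082i)·(-0.3144+0.1240i)  (-0.0009+0.0004i)·(+0.1041-0.0658i)
Y_3^2(R⁻¹ n̂) = +0.077253-0.107876i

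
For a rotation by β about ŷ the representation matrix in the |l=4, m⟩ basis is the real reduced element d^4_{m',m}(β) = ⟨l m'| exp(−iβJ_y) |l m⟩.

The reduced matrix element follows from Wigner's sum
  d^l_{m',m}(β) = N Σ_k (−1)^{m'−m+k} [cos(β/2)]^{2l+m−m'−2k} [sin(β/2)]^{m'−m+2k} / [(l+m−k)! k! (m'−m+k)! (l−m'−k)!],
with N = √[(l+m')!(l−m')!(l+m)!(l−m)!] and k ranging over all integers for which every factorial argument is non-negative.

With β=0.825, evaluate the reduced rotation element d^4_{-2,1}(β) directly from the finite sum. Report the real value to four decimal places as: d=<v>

d^4_{-2,1}(β=0.825) via Wigner's sum:
c=cos(0.825/2)=0.916121, s=sin(0.825/2)=0.400901; N=√[2·720·120·6]=1018.233765
The bounds max(0,m−m')=3 and min(l+m,l−m')=5 give 3 terms
  k=3: (−1)^0·1018.2338/(72)·0.9161^5·0.4009^3 = +0.588019
  k=4: (−1)^1·1018.2338/(48)·0.9161^3·0.4009^5 = -0.168908
  k=5: (−1)^2·1018.2338/(240)·0.9161^1·0.4009^7 = +0.006469
d^4_{-2,1}(0.825) = +0.588019 -0.168908 +0.006469 = +0.425580

d=0.4256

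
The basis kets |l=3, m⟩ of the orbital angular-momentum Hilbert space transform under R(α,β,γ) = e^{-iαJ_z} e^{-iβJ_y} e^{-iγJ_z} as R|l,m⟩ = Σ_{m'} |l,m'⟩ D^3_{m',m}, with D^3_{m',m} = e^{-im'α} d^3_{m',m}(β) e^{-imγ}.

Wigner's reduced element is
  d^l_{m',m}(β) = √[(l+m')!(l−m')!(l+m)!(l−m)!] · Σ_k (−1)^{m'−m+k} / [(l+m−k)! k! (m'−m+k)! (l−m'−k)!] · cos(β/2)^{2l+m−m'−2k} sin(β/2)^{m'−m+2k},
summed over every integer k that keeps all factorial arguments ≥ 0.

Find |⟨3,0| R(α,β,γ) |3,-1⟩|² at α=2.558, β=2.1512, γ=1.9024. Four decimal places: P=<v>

P=0.0332

D^3_{0,-1}(2.558,2.1512,1.9024) = e^{-i·0·2.558}·d^3_{0,-1}(2.1512)·e^{-i·-1·1.9024}. Compute d first:
With c≡cos(β/2)=0.475204 and s≡sin(β/2)=0.879875, N=[6·6·2·24]^{1/2}=41.569219
k∈{0,1,2} keeps every argument non-negative
  k=0: (−1)^1·41.5692/(12)·0.4752^5·0.8799^1 = -0.073861
  k=1: (−1)^2·41.5692/(4)·0.4752^3·0.8799^3 = +0.759656
  k=2: (−1)^3·41.5692/(12)·0.4752^1·0.8799^5 = -0.868115
d^3_{0,-1}(2.1512) = -0.073861 +0.759656 -0.868115 = -0.182320
|D^3_{0,-1}|² = |d^3_{0,-1}(β)|² = (-0.182320)² = 0.033240 (the z-rotation phases have unit modulus)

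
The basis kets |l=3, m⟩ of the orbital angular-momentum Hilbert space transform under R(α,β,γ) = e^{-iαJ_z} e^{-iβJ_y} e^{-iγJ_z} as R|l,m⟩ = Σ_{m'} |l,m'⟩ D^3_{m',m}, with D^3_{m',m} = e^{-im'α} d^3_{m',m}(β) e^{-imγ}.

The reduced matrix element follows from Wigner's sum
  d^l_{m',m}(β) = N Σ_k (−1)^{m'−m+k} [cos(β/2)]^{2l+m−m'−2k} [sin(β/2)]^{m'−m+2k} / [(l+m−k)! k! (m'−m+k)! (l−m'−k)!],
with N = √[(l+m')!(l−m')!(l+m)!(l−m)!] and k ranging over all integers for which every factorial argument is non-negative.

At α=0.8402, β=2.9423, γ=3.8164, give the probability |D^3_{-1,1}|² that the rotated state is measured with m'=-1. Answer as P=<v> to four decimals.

D^3_{-1,1}(0.8402,2.9423,3.8164) = e^{-i·-1·0.8402}·d^3_{-1,1}(2.9423)·e^{-i·1·3.8164}. Compute d first:
Half-angle: c=0.099482, s=0.995039. N=√(2·24·24·2)=48.000000
Admissible k: 2..4 (factorial args all ≥0)
  k=2: (−1)^0·48.0000/(8)·0.0995^4·0.9950^2 = +0.000582
  k=3: (−1)^1·48.0000/(6)·0.0995^2·0.9950^4 = -0.077613
  k=4: (−1)^2·48.0000/(48)·0.0995^0·0.9950^6 = +0.970603
d^3_{-1,1}(2.9423) = +0.000582 -0.077613 +0.970603 = +0.893572
|D^3_{-1,1}|² = |d^3_{-1,1}(β)|² = (+0.893572)² = 0.798470 (the z-rotation phases have unit modulus)

P=0.7985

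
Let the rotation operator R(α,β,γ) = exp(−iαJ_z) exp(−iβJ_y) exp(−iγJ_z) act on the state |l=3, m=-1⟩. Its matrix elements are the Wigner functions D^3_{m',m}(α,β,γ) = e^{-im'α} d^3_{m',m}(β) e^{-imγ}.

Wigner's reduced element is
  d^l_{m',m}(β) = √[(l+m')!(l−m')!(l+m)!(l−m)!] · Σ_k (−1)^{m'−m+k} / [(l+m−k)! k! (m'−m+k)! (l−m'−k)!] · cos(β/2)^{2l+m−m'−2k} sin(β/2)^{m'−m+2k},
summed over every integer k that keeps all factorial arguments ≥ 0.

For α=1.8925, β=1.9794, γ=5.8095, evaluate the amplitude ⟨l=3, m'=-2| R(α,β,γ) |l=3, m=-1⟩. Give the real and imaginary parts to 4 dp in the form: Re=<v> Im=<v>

Re=0.4723 Im=0.0809

D^3_{-2,-1}(1.8925,1.9794,5.8095) = e^{-i·-2·1.8925}·d^3_{-2,-1}(1.9794)·e^{-i·-1·5.8095}. Compute d first:
c=cos(1.9794/2)=0.548941, s=sin(1.9794/2)=0.835861; N=√[1·120·2·24]=75.894664
The bounds max(0,m−m')=1 and min(l+m,l−m')=2 give 2 terms
  k=1: (−1)^0·75.8947/(24)·0.5489^5·0.8359^1 = +0.131753
  k=2: (−1)^1·75.8947/(12)·0.5489^3·0.8359^3 = -0.610954
d^3_{-2,-1}(1.9794) = +0.131753 -0.610954 = -0.479201
D = (-0.800056-0.599925i)·(-0.479201)·(+0.889893-0.456169i) = +0.472316+0.080941i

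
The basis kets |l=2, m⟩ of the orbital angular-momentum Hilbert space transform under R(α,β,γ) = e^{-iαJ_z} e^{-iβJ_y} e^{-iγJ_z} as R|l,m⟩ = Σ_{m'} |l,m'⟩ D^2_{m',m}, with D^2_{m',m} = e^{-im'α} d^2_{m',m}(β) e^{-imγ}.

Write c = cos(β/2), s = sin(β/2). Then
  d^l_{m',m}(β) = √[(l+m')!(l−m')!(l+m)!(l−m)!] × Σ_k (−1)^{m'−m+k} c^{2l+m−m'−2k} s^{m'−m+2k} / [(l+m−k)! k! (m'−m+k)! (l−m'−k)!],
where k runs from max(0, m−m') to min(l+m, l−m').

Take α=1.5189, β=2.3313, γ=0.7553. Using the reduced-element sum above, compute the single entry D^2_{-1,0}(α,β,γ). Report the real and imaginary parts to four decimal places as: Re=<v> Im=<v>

Split into d^2_{-1,0}(β=2.3313) × two z-phases.
With c≡cos(β/2)=0.394153 and s≡sin(β/2)=0.919045, N=[1·6·2·2]^{1/2}=4.898979
k∈{1,2} keeps every argument non-negative
  k=1: (−1)^0·4.8990/(2)·0.3942^3·0.9190^1 = +0.137850
  k=2: (−1)^1·4.8990/(2)·0.3942^1·0.9190^3 = -0.749464
d^2_{-1,0}(2.3313) = +0.137850 -0.749464 = -0.611614
Attach z-rotation phases: D = e^{-i(-1)(1.5189)}·(-0.611614)·e^{-i(0)(0.7553)} = -0.031726-0.610790i

Re=-0.0317 Im=-0.6108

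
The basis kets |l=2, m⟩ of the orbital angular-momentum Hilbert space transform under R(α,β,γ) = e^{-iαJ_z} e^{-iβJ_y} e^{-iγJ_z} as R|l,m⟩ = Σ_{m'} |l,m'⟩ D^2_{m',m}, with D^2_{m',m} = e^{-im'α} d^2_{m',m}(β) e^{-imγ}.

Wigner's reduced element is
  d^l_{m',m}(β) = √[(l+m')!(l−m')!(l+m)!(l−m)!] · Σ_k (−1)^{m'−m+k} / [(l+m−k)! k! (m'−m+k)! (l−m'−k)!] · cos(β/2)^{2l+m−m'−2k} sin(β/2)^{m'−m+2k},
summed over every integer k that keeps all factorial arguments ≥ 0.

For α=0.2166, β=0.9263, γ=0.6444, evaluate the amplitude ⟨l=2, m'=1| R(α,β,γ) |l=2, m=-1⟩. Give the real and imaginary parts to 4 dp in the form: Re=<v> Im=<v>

Re=0.3998 Im=0.1823

First d^2_{1,-1}(β=0.9263), then the phase factors e^{-i(1)α} and e^{-i(-1)γ}:
With c≡cos(β/2)=0.894650 and s≡sin(β/2)=0.446768, N=[6·1·1·6]^{1/2}=6.000000
k∈{0,1} keeps every argument non-negative
  k=0: (−1)^2·6.0000/(2)·0.8946^2·0.4468^2 = +0.479283
  k=1: (−1)^3·6.0000/(6)·0.8946^0·0.4468^4 = -0.039841
d^2_{1,-1}(0.9263) = +0.479283 -0.039841 = +0.439442
Phases: e^{-i·(1)·0.2166}=+0.976634-0.214910i, e^{-i·(-1)·0.6444}=+0.799460+0.600719i ⇒ D=+0.399840+0.182311i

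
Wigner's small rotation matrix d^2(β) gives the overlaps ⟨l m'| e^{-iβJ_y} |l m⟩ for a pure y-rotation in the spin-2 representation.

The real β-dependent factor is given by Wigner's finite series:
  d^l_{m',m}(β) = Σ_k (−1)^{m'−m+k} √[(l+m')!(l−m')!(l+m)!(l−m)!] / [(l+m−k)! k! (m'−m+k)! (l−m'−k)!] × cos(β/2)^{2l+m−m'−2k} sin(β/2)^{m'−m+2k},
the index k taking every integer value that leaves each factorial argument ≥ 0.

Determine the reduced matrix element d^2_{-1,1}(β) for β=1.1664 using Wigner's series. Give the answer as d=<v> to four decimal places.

d=0.5419

d^2_{-1,1}(β=1.1664) via Wigner's sum:
With c≡cos(β/2)=0.834705 and s≡sin(β/2)=0.550698, N=[1·6·6·1]^{1/2}=6.000000
Admissible k: 2..3 (factorial args all ≥0)
  k=2: (−1)^0·6.0000/(2)·0.8347^2·0.5507^2 = +0.633890
  k=3: (−1)^1·6.0000/(6)·0.8347^0·0.5507^4 = -0.091972
d^2_{-1,1}(1.1664) = +0.633890 -0.091972 = +0.541918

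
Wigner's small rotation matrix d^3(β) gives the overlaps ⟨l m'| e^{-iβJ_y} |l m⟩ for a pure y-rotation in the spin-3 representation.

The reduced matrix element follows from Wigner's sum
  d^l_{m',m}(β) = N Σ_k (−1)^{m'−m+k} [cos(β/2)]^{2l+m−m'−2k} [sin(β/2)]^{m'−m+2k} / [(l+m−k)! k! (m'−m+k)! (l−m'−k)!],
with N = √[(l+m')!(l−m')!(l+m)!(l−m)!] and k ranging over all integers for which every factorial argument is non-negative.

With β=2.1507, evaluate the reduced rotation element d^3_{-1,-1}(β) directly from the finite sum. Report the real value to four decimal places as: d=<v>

d=0.5076

d^3_{-1,-1}(β=2.1507) via Wigner's sum:
Half-angle: c=0.475424, s=0.879757. N=√(2·24·2·24)=48.000000
k: max(0,(-1)−(-1))=0 … min(3+(-1),3−(-1))=2
  k=0: (−1)^0·48.0000/(48)·0.4754^6·0.8798^0 = +0.011548
  k=1: (−1)^1·48.0000/(6)·0.4754^4·0.8798^2 = -0.316330
  k=2: (−1)^2·48.0000/(8)·0.4754^2·0.8798^4 = +0.812389
d^3_{-1,-1}(2.1507) = +0.011548 -0.316330 +0.812389 = +0.507607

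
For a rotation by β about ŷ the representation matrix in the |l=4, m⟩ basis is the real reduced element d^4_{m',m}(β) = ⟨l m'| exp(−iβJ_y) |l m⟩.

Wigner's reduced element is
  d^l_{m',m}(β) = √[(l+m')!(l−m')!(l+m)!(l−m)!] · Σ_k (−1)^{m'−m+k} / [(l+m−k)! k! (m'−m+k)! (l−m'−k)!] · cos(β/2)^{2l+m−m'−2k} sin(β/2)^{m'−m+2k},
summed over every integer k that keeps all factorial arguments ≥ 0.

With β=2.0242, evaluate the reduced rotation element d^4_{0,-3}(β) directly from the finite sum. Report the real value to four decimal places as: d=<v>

d^4_{0,-3}(β=2.0242) via Wigner's sum:
With c≡cos(β/2)=0.530081 and s≡sin(β/2)=0.847947, N=[24·24·1·5040]^{1/2}=1703.830978
k: max(0,(-3)−(0))=0 … min(4+(-3),4−(0))=1
  k=0: (−1)^3·1703.8310/(144)·0.5301^5·0.8479^3 = -0.301913
  k=1: (−1)^4·1703.8310/(144)·0.5301^3·0.8479^5 = +0.772564
d^4_{0,-3}(2.0242) = -0.301913 +0.772564 = +0.470651

d=0.4707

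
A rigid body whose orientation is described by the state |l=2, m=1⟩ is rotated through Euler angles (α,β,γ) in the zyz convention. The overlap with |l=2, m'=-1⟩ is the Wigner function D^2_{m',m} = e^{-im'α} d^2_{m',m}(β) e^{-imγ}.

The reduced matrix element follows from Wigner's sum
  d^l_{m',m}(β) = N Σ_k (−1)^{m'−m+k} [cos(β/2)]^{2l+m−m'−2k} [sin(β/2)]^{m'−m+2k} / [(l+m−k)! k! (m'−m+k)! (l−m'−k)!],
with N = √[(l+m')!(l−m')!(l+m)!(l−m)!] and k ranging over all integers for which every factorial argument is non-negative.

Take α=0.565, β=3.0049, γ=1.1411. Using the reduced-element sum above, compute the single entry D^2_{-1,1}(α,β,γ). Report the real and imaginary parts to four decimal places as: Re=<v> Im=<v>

First d^2_{-1,1}(β=3.0049), then the phase factors e^{-i(-1)α} and e^{-i(1)γ}:
c=cos(3.0049/2)=0.068293, s=sin(3.0049/2)=0.997665; N=√[1·6·6·1]=6.000000
k∈{2,3} keeps every argument non-negative
  k=2: (−1)^0·6.0000/(2)·0.0683^2·0.9977^2 = +0.013927
  k=3: (−1)^1·6.0000/(6)·0.0683^0·0.9977^4 = -0.990694
d^2_{-1,1}(3.0049) = +0.013927 -0.990694 = -0.976767
D = (+0.844589+0.535416i)·(-0.976767)·(+0.416595-0.909092i) = -0.819111+0.532101i

Re=-0.8191 Im=0.5321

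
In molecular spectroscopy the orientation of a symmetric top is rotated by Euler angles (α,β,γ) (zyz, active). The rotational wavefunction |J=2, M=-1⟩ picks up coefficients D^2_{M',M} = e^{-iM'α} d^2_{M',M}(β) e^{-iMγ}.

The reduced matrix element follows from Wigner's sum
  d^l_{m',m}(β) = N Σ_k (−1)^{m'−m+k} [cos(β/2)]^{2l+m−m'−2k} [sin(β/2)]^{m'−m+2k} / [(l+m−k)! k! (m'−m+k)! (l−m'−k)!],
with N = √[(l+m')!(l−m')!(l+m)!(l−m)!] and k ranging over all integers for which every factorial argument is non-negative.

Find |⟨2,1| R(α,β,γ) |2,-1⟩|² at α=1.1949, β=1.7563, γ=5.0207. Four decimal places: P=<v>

First d^2_{1,-1}(β=1.7563), then the phase factors e^{-i(1)α} and e^{-i(-1)γ}:
c=cos(1.7563/2)=0.638576, s=sin(1.7563/2)=0.769559; N=√[6·1·1·6]=6.000000
k∈{0,1} keeps every argument non-negative
  k=0: (−1)^2·6.0000/(2)·0.6386^2·0.7696^2 = +0.724486
  k=1: (−1)^3·6.0000/(6)·0.6386^0·0.7696^4 = -0.350725
d^2_{1,-1}(1.7563) = +0.724486 -0.350725 = +0.373761
|D^2_{1,-1}|² = |d^2_{1,-1}(β)|² = (+0.373761)² = 0.139697 (the z-rotation phases have unit modulus)

P=0.1397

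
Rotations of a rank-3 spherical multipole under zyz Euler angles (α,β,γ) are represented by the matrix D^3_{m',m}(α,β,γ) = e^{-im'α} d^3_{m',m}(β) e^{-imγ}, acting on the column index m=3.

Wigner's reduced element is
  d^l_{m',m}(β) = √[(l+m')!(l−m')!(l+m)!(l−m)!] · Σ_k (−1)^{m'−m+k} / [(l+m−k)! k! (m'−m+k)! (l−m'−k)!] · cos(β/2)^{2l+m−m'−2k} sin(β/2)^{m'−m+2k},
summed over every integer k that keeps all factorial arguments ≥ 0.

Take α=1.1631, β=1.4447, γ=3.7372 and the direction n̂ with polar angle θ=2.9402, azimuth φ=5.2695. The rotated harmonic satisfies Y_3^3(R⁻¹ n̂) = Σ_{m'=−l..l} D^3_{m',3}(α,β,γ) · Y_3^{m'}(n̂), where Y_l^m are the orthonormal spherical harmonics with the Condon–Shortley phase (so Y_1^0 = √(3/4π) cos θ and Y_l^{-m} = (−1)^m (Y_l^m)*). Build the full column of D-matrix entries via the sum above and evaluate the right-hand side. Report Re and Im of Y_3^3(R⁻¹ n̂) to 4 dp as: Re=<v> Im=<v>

Need the full column D^3_{m',3} for m'=−3..3 at α=1.1631, β=1.4447, γ=3.7372.
cos(β/2)=0.750254, sin(β/2)=0.661150
d^3_{-3,3}: single k=6 term ⇒ +0.083522;  D = +0.010966-0.082798i
d^3_{-2,3}: single k=5 term ⇒ +0.232157;  D = -0.199198-0.119237i
d^3_{-1,3}: single k=4 term ⇒ +0.416544;  D = -0.338113+0.243287i
d^3_{0,3}: single k=3 term ⇒ +0.545807;  D = +0.116993+0.533121i
d^3_{1,3}: single k=2 term ⇒ +0.536387;  D = +0.526565+0.102181i
d^3_{2,3}: single k=1 term ⇒ +0.384961;  D = +0.217164-0.317860i
d^3_{3,3}: single k=0 term ⇒ +0.178341;  D = -0.095295-0.150745i
Y_3^{m'}(θ=2.9402,φ=5.2695) and Σ D·Y over m':
  (+0.0110-0.0828i)·(-0.0033+0.0003i)  (-0.1992-0.1192i)·(+0.0177-0.0360i)  (-0.3381+0.2433i)·(+0.1299+0.2085i)  (+0.1170+0.5331i)·(-0.6581+0.0000i)  (+0.5266+0.1022i)·(-0.1299+0.2085i)  (+0.2172-0.3179i)·(+0.0177+0.0360i)  (-0.0953-0.1507i)·(+0.0033+0.0003i)
Y_3^3(R⁻¹ n̂) = -0.254153-0.286236i

Re=-0.2542 Im=-0.2862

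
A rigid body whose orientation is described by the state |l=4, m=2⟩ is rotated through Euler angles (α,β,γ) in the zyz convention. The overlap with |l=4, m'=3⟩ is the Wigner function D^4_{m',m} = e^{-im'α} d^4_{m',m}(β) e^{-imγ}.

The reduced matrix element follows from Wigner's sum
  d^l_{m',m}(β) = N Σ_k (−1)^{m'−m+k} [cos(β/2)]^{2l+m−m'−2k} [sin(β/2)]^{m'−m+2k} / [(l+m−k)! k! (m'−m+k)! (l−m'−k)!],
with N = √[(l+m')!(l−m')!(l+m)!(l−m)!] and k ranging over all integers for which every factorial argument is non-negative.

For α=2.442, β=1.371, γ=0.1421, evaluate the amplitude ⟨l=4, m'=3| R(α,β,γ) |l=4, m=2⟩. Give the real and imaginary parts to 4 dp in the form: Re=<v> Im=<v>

Re=0.0958 Im=-0.3853

D^4_{3,2}(2.442,1.371,0.1421) = e^{-i·3·2.442}·d^4_{3,2}(1.371)·e^{-i·2·0.1421}. Compute d first:
c=cos(1.371/2)=0.774103, s=sin(1.371/2)=0.633060; N=√[5040·1·720·2]=2693.993318
k: max(0,(2)−(3))=0 … min(4+(2),4−(3))=1
  k=0: (−1)^1·2693.9933/(720)·0.7741^7·0.6331^1 = -0.394547
  k=1: (−1)^2·2693.9933/(240)·0.7741^5·0.6331^3 = +0.791613
d^4_{3,2}(1.371) = -0.394547 +0.791613 = +0.397066
Attach z-rotation phases: D = e^{-i(3)(2.442)}·(+0.397066)·e^{-i(2)(0.1421)} = +0.095841-0.385326i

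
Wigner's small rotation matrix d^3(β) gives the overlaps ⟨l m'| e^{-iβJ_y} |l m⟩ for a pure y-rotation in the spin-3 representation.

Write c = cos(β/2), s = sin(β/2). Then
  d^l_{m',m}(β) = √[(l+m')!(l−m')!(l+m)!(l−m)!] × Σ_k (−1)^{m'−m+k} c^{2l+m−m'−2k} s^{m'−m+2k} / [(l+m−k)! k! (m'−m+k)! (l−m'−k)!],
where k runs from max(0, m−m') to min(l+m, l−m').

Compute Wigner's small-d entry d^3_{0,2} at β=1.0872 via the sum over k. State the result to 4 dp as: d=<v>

d=0.4990

d^3_{0,2}(β=1.0872) via Wigner's sum:
c=cos(1.0872/2)=0.855852, s=sin(1.0872/2)=0.517220; N=√[6·6·120·1]=65.726707
The bounds max(0,m−m')=2 and min(l+m,l−m')=3 give 2 terms
  k=2: (−1)^0·65.7267/(12)·0.8559^4·0.5172^2 = +0.786153
  k=3: (−1)^1·65.7267/(12)·0.8559^2·0.5172^4 = -0.287118
d^3_{0,2}(1.0872) = +0.786153 -0.287118 = +0.499035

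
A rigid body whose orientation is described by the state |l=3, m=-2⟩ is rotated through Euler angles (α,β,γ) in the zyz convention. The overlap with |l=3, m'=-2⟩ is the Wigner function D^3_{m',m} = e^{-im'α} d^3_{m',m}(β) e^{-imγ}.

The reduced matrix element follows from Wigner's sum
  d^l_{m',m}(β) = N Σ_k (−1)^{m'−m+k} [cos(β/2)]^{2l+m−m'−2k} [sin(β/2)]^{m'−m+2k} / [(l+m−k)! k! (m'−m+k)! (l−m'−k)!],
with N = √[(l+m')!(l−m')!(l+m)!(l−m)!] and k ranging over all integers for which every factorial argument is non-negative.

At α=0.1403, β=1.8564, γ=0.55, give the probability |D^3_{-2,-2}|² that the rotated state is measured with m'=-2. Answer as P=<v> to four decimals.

P=0.1347

Split into d^3_{-2,-2}(β=1.8564) × two z-phases.
With c≡cos(β/2)=0.599276 and s≡sin(β/2)=0.800543, N=[1·120·1·120]^{1/2}=120.000000
The bounds max(0,m−m')=0 and min(l+m,l−m')=1 give 2 terms
  k=0: (−1)^0·120.0000/(120)·0.5993^6·0.8005^0 = +0.046319
  k=1: (−1)^1·120.0000/(24)·0.5993^4·0.8005^2 = -0.413282
d^3_{-2,-2}(1.8564) = +0.046319 -0.413282 = -0.366963
|D^3_{-2,-2}|² = |d^3_{-2,-2}(β)|² = (-0.366963)² = 0.134661 (the z-rotation phases have unit modulus)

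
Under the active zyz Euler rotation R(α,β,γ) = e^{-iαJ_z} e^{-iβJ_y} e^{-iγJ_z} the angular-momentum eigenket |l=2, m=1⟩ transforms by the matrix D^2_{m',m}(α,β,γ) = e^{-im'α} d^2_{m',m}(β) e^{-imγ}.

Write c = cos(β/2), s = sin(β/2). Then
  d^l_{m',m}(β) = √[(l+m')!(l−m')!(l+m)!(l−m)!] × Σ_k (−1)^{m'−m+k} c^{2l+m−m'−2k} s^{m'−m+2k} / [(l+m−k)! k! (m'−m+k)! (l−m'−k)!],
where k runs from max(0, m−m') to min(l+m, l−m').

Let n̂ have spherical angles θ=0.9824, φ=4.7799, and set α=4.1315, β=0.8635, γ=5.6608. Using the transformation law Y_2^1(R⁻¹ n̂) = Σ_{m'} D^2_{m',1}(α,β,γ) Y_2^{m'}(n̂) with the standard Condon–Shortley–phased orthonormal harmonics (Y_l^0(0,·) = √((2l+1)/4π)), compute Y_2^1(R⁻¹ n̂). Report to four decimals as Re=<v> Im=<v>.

Re=0.1908 Im=-0.2761

Need the full column D^2_{m',1} for m'=−2..2 at α=4.1315, β=0.8635, γ=5.6608.
cos(β/2)=0.908235, sin(β/2)=0.418461
d^2_{-2,1}: single k=3 term ⇒ +0.133104;  D = -0.114206+0.068364i
d^2_{-1,1}: k∈[2..3] ⇒ +0.433338 -0.030663 = +0.402675;  D = +0.016705-0.402328i
d^2_{0,1}: k∈[1..2] ⇒ +0.767936 -0.163019 = +0.604917;  D = +0.491489+0.352651i
d^2_{1,1}: k∈[0..1] ⇒ +0.680444 -0.433338 = +0.247106;  D = -0.230604+0.088786i
d^2_{2,1}: single k=0 term ⇒ -0.627017;  D = -0.132772+0.612798i
Y_2^{m'}(θ=0.9824,φ=4.7799) and Σ D·Y over m':
  (-0.1142+0.0684i)·(-0.2648+0.0360i)  (+0.0167-0.4023i)·(+0.0241+0.3559i)  (+0.4915+0.3527i)·(-0.0239+0.0000i)  (-0.2306+0.0888i)·(-0.0241+0.3559i)  (-0.1328+0.6128i)·(-0.2648-0.0360i)
Y_2^1(R⁻¹ n̂) = +0.190774-0.276107i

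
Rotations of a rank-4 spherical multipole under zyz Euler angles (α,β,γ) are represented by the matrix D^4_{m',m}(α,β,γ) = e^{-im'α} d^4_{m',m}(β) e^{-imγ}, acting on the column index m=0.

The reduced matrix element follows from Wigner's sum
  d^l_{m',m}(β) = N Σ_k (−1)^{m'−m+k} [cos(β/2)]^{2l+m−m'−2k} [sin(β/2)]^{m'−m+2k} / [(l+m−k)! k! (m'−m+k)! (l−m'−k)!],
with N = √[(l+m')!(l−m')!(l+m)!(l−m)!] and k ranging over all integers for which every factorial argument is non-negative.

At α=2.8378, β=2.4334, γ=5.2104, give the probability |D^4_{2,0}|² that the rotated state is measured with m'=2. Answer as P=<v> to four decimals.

P=0.2582

Split into d^4_{2,0}(β=2.4334) × two z-phases.
Half-angle: c=0.346743, s=0.937960. N=√(720·2·24·24)=910.735966
k: max(0,(0)−(2))=0 … min(4+(0),4−(2))=2
  k=0: (−1)^2·910.7360/(96)·0.3467^6·0.9380^2 = +0.014506
  k=1: (−1)^3·910.7360/(36)·0.3467^4·0.9380^4 = -0.283047
  k=2: (−1)^4·910.7360/(96)·0.3467^2·0.9380^6 = +0.776681
d^4_{2,0}(2.4334) = +0.014506 -0.283047 +0.776681 = +0.508140
|D^4_{2,0}|² = |d^4_{2,0}(β)|² = (+0.508140)² = 0.258207 (the z-rotation phases have unit modulus)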